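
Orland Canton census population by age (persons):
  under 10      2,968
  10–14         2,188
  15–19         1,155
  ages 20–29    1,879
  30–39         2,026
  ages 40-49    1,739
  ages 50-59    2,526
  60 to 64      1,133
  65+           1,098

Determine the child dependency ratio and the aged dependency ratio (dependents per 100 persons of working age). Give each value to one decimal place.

Youth dependency ratio: 49.3
Old-age dependency ratio: 10.5

0–14: 2,968 + 2,188 = 5,156
15–64: 1,155 + 1,879 + 2,026 + 1,739 + 2,526 + 1,133 = 10,458
65+: 1,098
Youth dependency ratio = 5,156 / 10,458 × 100 = 49.3
Old-age dependency ratio = 1,098 / 10,458 × 100 = 10.5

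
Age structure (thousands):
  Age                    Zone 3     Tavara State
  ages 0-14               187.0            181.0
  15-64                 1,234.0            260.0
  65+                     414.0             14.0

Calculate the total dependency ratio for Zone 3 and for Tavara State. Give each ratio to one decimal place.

Zone 3: 48.7
Tavara State: 75.0

Zone 3: (187.0 + 414.0) / 1,234.0 × 100 = 601.0 / 1,234.0 × 100 = 48.7
Tavara State: (181.0 + 14.0) / 260.0 × 100 = 195.0 / 260.0 × 100 = 75.0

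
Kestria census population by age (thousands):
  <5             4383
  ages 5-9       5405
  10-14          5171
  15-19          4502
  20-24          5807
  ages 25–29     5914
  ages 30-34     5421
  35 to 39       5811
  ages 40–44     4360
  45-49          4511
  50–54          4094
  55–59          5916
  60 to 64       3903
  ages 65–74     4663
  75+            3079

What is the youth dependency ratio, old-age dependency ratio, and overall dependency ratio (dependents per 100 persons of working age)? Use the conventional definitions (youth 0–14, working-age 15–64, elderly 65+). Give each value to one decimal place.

Youth dependency ratio: 29.8
Old-age dependency ratio: 15.4
Total dependency ratio: 45.2

0–14: 4383 + 5405 + 5171 = 14959
15–64: 4502 + 5807 + 5914 + 5421 + 5811 + 4360 + 4511 + 4094 + 5916 + 3903 = 50239
65+: 4663 + 3079 = 7742
Youth dependency ratio = 14959 / 50239 × 100 = 29.8
Old-age dependency ratio = 7742 / 50239 × 100 = 15.4
Total dependency ratio = (14959 + 7742) / 50239 × 100 = 22701 / 50239 × 100 = 45.2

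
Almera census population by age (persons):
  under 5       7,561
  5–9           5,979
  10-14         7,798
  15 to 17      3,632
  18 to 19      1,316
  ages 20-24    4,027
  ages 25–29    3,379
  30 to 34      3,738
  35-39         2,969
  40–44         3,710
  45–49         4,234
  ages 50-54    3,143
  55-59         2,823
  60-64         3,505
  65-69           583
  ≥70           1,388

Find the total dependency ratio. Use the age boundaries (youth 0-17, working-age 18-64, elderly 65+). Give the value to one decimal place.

0–17: 7,561 + 5,979 + 7,798 + 3,632 = 24,970
18–64: 1,316 + 4,027 + 3,379 + 3,738 + 2,969 + 3,710 + 4,234 + 3,143 + 2,823 + 3,505 = 32,844
65+: 583 + 1,388 = 1,971
Total dependency ratio = (24,970 + 1,971) / 32,844 × 100 = 26,941 / 32,844 × 100 = 82.0

Total dependency ratio: 82.0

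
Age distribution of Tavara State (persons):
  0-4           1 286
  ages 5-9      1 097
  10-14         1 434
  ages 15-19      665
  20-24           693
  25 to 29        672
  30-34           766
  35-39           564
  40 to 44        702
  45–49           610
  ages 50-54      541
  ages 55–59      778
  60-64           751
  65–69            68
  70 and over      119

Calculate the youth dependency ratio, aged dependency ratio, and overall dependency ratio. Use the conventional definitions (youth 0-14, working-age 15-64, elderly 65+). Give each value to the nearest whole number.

0–14: 1 286 + 1 097 + 1 434 = 3 817
15–64: 665 + 693 + 672 + 766 + 564 + 702 + 610 + 541 + 778 + 751 = 6 742
65+: 68 + 119 = 187
Youth dependency ratio = 3 817 / 6 742 × 100 = 57
Old-age dependency ratio = 187 / 6 742 × 100 = 3
Total dependency ratio = (3 817 + 187) / 6 742 × 100 = 4 004 / 6 742 × 100 = 59

Youth dependency ratio: 57
Old-age dependency ratio: 3
Total dependency ratio: 59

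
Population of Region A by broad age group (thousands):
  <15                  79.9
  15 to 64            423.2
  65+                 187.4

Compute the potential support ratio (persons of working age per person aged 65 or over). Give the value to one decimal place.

Potential support ratio: 2.3

Potential support ratio = 423.2 / 187.4 = 2.3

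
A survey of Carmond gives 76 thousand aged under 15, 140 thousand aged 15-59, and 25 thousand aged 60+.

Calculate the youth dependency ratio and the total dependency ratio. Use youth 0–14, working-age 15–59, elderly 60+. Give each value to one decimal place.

Youth dependency ratio = 76 / 140 × 100 = 54.3
Total dependency ratio = (76 + 25) / 140 × 100 = 101 / 140 × 100 = 72.1

Youth dependency ratio: 54.3
Total dependency ratio: 72.1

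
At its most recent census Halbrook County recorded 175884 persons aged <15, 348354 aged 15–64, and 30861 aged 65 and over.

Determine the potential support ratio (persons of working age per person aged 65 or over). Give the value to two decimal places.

Potential support ratio = 348354 / 30861 = 11.29

Potential support ratio: 11.29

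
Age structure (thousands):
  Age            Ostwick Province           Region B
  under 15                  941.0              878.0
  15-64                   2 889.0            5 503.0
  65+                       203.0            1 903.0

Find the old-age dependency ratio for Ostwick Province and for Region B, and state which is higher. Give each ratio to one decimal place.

Ostwick Province: 203.0 / 2 889.0 × 100 = 7.0
Region B: 1 903.0 / 5 503.0 × 100 = 34.6

Ostwick Province: 7.0
Region B: 34.6
Higher: Region B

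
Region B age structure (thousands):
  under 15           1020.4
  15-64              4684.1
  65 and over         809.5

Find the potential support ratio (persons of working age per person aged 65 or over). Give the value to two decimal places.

Potential support ratio: 5.79

Potential support ratio = 4684.1 / 809.5 = 5.79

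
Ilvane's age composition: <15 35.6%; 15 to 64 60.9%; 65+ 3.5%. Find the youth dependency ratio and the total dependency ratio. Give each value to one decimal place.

Youth dependency ratio = 35.6 / 60.9 × 100 = 58.5
Total dependency ratio = (35.6 + 3.5) / 60.9 × 100 = 39.1 / 60.9 × 100 = 64.2

Youth dependency ratio: 58.5
Total dependency ratio: 64.2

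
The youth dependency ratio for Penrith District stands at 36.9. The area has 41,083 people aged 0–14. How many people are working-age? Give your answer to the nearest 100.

Youth dependency ratio = youth / working-age × 100
36.9 = 41,083 / W × 100
⇒ 111,300

Working-age: 111,300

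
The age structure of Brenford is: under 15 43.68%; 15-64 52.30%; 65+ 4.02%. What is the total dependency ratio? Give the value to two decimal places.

Total dependency ratio = (43.68 + 4.02) / 52.30 × 100 = 47.70 / 52.30 × 100 = 91.20

Total dependency ratio: 91.20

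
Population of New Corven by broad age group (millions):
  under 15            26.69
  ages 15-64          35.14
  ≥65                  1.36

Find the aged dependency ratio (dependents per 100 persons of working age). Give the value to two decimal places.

Old-age dependency ratio = 1.36 / 35.14 × 100 = 3.87

Old-age dependency ratio: 3.87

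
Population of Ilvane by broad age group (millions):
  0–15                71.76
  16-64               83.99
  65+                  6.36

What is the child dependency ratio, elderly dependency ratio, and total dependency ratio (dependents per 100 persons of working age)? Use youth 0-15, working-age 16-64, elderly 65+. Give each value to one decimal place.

Youth dependency ratio: 85.4
Old-age dependency ratio: 7.6
Total dependency ratio: 93.0

Youth dependency ratio = 71.76 / 83.99 × 100 = 85.4
Old-age dependency ratio = 6.36 / 83.99 × 100 = 7.6
Total dependency ratio = (71.76 + 6.36) / 83.99 × 100 = 78.12 / 83.99 × 100 = 93.0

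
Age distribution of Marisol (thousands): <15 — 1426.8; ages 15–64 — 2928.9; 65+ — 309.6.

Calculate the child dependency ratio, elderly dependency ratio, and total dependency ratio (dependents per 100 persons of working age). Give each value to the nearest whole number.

Youth dependency ratio = 1426.8 / 2928.9 × 100 = 49
Old-age dependency ratio = 309.6 / 2928.9 × 100 = 11
Total dependency ratio = (1426.8 + 309.6) / 2928.9 × 100 = 1736.4 / 2928.9 × 100 = 59

Youth dependency ratio: 49
Old-age dependency ratio: 11
Total dependency ratio: 59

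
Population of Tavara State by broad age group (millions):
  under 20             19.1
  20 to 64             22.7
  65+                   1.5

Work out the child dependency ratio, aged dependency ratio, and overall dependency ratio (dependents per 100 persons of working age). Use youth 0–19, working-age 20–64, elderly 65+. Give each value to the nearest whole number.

Youth dependency ratio: 84
Old-age dependency ratio: 7
Total dependency ratio: 91

Youth dependency ratio = 19.1 / 22.7 × 100 = 84
Old-age dependency ratio = 1.5 / 22.7 × 100 = 7
Total dependency ratio = (19.1 + 1.5) / 22.7 × 100 = 20.6 / 22.7 × 100 = 91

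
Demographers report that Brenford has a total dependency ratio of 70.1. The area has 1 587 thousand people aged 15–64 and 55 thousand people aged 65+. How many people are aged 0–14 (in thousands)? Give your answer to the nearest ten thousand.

Aged 0–14: 1 060

Total dependency ratio = (youth + elderly) / working-age × 100
70.1 = (Y + 55) / 1 587 × 100
⇒ 1 060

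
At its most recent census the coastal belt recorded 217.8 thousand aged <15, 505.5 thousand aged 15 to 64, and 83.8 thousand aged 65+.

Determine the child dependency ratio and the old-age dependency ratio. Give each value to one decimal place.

Youth dependency ratio: 43.1
Old-age dependency ratio: 16.6

Youth dependency ratio = 217.8 / 505.5 × 100 = 43.1
Old-age dependency ratio = 83.8 / 505.5 × 100 = 16.6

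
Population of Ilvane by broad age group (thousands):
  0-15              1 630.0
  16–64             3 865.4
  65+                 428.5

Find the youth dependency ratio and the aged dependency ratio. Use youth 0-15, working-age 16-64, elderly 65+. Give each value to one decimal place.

Youth dependency ratio: 42.2
Old-age dependency ratio: 11.1

Youth dependency ratio = 1 630.0 / 3 865.4 × 100 = 42.2
Old-age dependency ratio = 428.5 / 3 865.4 × 100 = 11.1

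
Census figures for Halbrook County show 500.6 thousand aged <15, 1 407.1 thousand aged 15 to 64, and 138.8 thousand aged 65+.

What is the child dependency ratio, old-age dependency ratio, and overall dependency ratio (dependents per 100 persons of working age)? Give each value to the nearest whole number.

Youth dependency ratio: 36
Old-age dependency ratio: 10
Total dependency ratio: 45

Youth dependency ratio = 500.6 / 1 407.1 × 100 = 36
Old-age dependency ratio = 138.8 / 1 407.1 × 100 = 10
Total dependency ratio = (500.6 + 138.8) / 1 407.1 × 100 = 639.4 / 1 407.1 × 100 = 45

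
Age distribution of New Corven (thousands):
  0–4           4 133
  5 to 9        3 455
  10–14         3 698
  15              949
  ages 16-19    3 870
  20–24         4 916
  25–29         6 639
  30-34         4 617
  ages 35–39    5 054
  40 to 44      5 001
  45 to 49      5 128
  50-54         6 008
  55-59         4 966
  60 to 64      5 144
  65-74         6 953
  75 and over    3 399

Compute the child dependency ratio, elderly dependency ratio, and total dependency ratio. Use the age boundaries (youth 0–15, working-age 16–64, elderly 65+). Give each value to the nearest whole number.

Youth dependency ratio: 24
Old-age dependency ratio: 20
Total dependency ratio: 44

0–15: 4 133 + 3 455 + 3 698 + 949 = 12 235
16–64: 3 870 + 4 916 + 6 639 + 4 617 + 5 054 + 5 001 + 5 128 + 6 008 + 4 966 + 5 144 = 51 343
65+: 6 953 + 3 399 = 10 352
Youth dependency ratio = 12 235 / 51 343 × 100 = 24
Old-age dependency ratio = 10 352 / 51 343 × 100 = 20
Total dependency ratio = (12 235 + 10 352) / 51 343 × 100 = 22 587 / 51 343 × 100 = 44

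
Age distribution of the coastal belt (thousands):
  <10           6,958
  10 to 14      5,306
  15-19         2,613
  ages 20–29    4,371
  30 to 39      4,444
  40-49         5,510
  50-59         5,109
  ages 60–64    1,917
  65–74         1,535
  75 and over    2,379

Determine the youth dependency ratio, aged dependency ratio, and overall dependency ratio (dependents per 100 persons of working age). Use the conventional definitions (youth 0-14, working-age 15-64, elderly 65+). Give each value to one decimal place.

0–14: 6,958 + 5,306 = 12,264
15–64: 2,613 + 4,371 + 4,444 + 5,510 + 5,109 + 1,917 = 23,964
65+: 1,535 + 2,379 = 3,914
Youth dependency ratio = 12,264 / 23,964 × 100 = 51.2
Old-age dependency ratio = 3,914 / 23,964 × 100 = 16.3
Total dependency ratio = (12,264 + 3,914) / 23,964 × 100 = 16,178 / 23,964 × 100 = 67.5

Youth dependency ratio: 51.2
Old-age dependency ratio: 16.3
Total dependency ratio: 67.5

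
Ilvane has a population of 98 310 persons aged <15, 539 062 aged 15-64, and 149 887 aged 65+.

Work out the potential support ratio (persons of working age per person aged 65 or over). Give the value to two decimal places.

Potential support ratio = 539 062 / 149 887 = 3.60

Potential support ratio: 3.60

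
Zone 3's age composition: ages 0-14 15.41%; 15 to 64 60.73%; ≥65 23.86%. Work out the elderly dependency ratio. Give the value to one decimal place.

Old-age dependency ratio = 23.86 / 60.73 × 100 = 39.3

Old-age dependency ratio: 39.3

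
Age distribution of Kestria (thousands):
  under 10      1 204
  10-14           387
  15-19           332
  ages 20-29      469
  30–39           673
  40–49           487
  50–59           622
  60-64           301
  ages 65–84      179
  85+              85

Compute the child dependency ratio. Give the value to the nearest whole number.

Youth dependency ratio: 55

0–14: 1 204 + 387 = 1 591
15–64: 332 + 469 + 673 + 487 + 622 + 301 = 2 884
65+: 179 + 85 = 264
Youth dependency ratio = 1 591 / 2 884 × 100 = 55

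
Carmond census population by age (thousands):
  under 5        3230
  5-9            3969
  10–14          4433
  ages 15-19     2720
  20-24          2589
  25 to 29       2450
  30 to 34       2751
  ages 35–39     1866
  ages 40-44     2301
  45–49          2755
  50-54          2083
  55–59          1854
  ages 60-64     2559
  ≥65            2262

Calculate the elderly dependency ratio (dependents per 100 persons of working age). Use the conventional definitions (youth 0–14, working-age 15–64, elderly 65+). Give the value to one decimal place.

0–14: 3230 + 3969 + 4433 = 11632
15–64: 2720 + 2589 + 2450 + 2751 + 1866 + 2301 + 2755 + 2083 + 1854 + 2559 = 23928
65+: 2262
Old-age dependency ratio = 2262 / 23928 × 100 = 9.5

Old-age dependency ratio: 9.5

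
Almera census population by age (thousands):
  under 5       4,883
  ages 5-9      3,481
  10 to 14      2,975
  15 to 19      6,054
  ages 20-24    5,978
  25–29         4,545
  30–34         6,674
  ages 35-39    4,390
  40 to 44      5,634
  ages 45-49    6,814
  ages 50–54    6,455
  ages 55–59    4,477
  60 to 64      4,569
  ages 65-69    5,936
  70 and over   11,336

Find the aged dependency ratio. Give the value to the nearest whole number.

Old-age dependency ratio: 31

0–14: 4,883 + 3,481 + 2,975 = 11,339
15–64: 6,054 + 5,978 + 4,545 + 6,674 + 4,390 + 5,634 + 6,814 + 6,455 + 4,477 + 4,569 = 55,590
65+: 5,936 + 11,336 = 17,272
Old-age dependency ratio = 17,272 / 55,590 × 100 = 31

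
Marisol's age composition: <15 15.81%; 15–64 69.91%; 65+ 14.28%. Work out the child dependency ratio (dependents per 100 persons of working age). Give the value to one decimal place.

Youth dependency ratio: 22.6

Youth dependency ratio = 15.81 / 69.91 × 100 = 22.6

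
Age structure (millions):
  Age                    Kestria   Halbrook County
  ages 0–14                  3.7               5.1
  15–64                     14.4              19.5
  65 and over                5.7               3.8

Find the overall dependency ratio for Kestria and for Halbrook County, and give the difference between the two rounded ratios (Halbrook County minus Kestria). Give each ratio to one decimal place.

Kestria: (3.7 + 5.7) / 14.4 × 100 = 9.4 / 14.4 × 100 = 65.3
Halbrook County: (5.1 + 3.8) / 19.5 × 100 = 8.9 / 19.5 × 100 = 45.6

Kestria: 65.3
Halbrook County: 45.6
Difference: -19.7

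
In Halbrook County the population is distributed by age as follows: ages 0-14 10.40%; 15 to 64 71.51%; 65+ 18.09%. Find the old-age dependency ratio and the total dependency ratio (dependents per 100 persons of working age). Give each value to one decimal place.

Old-age dependency ratio = 18.09 / 71.51 × 100 = 25.3
Total dependency ratio = (10.40 + 18.09) / 71.51 × 100 = 28.49 / 71.51 × 100 = 39.8

Old-age dependency ratio: 25.3
Total dependency ratio: 39.8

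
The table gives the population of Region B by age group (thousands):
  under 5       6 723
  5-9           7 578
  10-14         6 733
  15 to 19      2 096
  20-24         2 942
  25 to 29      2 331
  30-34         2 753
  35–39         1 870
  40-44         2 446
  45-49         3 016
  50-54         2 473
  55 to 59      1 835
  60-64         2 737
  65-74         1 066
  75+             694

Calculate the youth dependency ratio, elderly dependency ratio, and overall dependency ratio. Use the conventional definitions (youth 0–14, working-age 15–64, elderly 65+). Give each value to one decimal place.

Youth dependency ratio: 85.9
Old-age dependency ratio: 7.2
Total dependency ratio: 93.0

0–14: 6 723 + 7 578 + 6 733 = 21 034
15–64: 2 096 + 2 942 + 2 331 + 2 753 + 1 870 + 2 446 + 3 016 + 2 473 + 1 835 + 2 737 = 24 499
65+: 1 066 + 694 = 1 760
Youth dependency ratio = 21 034 / 24 499 × 100 = 85.9
Old-age dependency ratio = 1 760 / 24 499 × 100 = 7.2
Total dependency ratio = (21 034 + 1 760) / 24 499 × 100 = 22 794 / 24 499 × 100 = 93.0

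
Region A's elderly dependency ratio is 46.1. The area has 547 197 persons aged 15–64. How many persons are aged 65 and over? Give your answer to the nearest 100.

Aged 65 and over: 252 300

Old-age dependency ratio = elderly / working-age × 100
46.1 = E / 547 197 × 100
⇒ 252 300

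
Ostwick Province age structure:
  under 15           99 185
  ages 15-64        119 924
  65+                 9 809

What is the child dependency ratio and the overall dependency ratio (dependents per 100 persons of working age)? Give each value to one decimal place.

Youth dependency ratio = 99 185 / 119 924 × 100 = 82.7
Total dependency ratio = (99 185 + 9 809) / 119 924 × 100 = 108 994 / 119 924 × 100 = 90.9

Youth dependency ratio: 82.7
Total dependency ratio: 90.9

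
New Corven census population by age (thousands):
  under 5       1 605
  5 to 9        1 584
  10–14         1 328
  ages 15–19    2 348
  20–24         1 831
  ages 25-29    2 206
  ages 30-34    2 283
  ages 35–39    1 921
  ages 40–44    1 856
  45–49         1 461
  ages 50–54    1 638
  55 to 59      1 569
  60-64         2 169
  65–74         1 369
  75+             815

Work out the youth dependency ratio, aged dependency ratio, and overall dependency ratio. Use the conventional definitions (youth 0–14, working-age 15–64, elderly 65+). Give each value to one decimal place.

0–14: 1 605 + 1 584 + 1 328 = 4 517
15–64: 2 348 + 1 831 + 2 206 + 2 283 + 1 921 + 1 856 + 1 461 + 1 638 + 1 569 + 2 169 = 19 282
65+: 1 369 + 815 = 2 184
Youth dependency ratio = 4 517 / 19 282 × 100 = 23.4
Old-age dependency ratio = 2 184 / 19 282 × 100 = 11.3
Total dependency ratio = (4 517 + 2 184) / 19 282 × 100 = 6 701 / 19 282 × 100 = 34.8

Youth dependency ratio: 23.4
Old-age dependency ratio: 11.3
Total dependency ratio: 34.8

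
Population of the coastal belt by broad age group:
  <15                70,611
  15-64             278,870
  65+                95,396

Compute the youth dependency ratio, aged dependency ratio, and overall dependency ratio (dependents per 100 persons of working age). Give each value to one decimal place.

Youth dependency ratio: 25.3
Old-age dependency ratio: 34.2
Total dependency ratio: 59.5

Youth dependency ratio = 70,611 / 278,870 × 100 = 25.3
Old-age dependency ratio = 95,396 / 278,870 × 100 = 34.2
Total dependency ratio = (70,611 + 95,396) / 278,870 × 100 = 166,007 / 278,870 × 100 = 59.5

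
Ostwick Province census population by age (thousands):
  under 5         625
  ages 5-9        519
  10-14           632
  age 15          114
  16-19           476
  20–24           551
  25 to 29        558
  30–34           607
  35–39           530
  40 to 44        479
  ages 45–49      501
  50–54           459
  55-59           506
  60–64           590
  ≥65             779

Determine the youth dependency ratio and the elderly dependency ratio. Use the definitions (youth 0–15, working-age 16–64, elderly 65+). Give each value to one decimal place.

Youth dependency ratio: 36.0
Old-age dependency ratio: 14.8

0–15: 625 + 519 + 632 + 114 = 1890
16–64: 476 + 551 + 558 + 607 + 530 + 479 + 501 + 459 + 506 + 590 = 5257
65+: 779
Youth dependency ratio = 1890 / 5257 × 100 = 36.0
Old-age dependency ratio = 779 / 5257 × 100 = 14.8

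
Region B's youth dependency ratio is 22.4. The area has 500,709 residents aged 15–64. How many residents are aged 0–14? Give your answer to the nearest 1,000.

Youth dependency ratio = youth / working-age × 100
22.4 = Y / 500,709 × 100
⇒ 112,000

Aged 0–14: 112,000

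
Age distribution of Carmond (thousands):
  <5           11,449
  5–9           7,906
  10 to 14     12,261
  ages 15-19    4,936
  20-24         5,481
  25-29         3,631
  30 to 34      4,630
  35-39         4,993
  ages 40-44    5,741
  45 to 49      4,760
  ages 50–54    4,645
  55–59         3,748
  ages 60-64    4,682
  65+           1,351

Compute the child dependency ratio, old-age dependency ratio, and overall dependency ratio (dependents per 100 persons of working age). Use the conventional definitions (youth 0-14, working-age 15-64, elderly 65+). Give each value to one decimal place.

Youth dependency ratio: 66.9
Old-age dependency ratio: 2.9
Total dependency ratio: 69.8

0–14: 11,449 + 7,906 + 12,261 = 31,616
15–64: 4,936 + 5,481 + 3,631 + 4,630 + 4,993 + 5,741 + 4,760 + 4,645 + 3,748 + 4,682 = 47,247
65+: 1,351
Youth dependency ratio = 31,616 / 47,247 × 100 = 66.9
Old-age dependency ratio = 1,351 / 47,247 × 100 = 2.9
Total dependency ratio = (31,616 + 1,351) / 47,247 × 100 = 32,967 / 47,247 × 100 = 69.8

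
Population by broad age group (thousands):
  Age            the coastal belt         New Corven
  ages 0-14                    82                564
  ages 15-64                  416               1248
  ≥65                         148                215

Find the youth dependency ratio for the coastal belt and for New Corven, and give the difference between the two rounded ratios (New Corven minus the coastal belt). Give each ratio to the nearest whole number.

the coastal belt: 82 / 416 × 100 = 20
New Corven: 564 / 1248 × 100 = 45

the coastal belt: 20
New Corven: 45
Difference: +25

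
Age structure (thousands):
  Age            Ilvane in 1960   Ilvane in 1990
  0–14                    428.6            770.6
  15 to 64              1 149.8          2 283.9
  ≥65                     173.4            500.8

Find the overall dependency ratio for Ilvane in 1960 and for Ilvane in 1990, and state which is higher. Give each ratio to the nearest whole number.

Ilvane in 1960: (428.6 + 173.4) / 1 149.8 × 100 = 602.0 / 1 149.8 × 100 = 52
Ilvane in 1990: (770.6 + 500.8) / 2 283.9 × 100 = 1 271.4 / 2 283.9 × 100 = 56

Ilvane in 1960: 52
Ilvane in 1990: 56
Higher: Ilvane in 1990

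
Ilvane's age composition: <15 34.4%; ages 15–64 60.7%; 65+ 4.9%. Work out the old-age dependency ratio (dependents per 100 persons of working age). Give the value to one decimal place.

Old-age dependency ratio: 8.1

Old-age dependency ratio = 4.9 / 60.7 × 100 = 8.1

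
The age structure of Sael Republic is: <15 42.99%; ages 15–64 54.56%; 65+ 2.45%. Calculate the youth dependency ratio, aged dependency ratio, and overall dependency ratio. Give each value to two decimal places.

Youth dependency ratio: 78.79
Old-age dependency ratio: 4.49
Total dependency ratio: 83.28

Youth dependency ratio = 42.99 / 54.56 × 100 = 78.79
Old-age dependency ratio = 2.45 / 54.56 × 100 = 4.49
Total dependency ratio = (42.99 + 2.45) / 54.56 × 100 = 45.44 / 54.56 × 100 = 83.28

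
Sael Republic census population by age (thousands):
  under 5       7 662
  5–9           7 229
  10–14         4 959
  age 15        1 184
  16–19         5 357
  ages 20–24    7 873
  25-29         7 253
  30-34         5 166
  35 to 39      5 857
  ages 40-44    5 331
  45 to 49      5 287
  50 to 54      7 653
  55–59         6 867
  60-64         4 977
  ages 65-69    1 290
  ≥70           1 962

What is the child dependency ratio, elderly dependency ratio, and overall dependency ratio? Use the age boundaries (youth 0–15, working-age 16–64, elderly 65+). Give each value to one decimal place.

Youth dependency ratio: 34.1
Old-age dependency ratio: 5.3
Total dependency ratio: 39.4

0–15: 7 662 + 7 229 + 4 959 + 1 184 = 21 034
16–64: 5 357 + 7 873 + 7 253 + 5 166 + 5 857 + 5 331 + 5 287 + 7 653 + 6 867 + 4 977 = 61 621
65+: 1 290 + 1 962 = 3 252
Youth dependency ratio = 21 034 / 61 621 × 100 = 34.1
Old-age dependency ratio = 3 252 / 61 621 × 100 = 5.3
Total dependency ratio = (21 034 + 3 252) / 61 621 × 100 = 24 286 / 61 621 × 100 = 39.4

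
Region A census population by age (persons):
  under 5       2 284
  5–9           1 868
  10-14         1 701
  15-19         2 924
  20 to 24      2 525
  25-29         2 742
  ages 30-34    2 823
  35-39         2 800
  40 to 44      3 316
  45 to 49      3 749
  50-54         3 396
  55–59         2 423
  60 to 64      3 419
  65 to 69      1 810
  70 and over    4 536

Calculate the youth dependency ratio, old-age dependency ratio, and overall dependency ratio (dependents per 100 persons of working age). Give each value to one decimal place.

Youth dependency ratio: 19.4
Old-age dependency ratio: 21.1
Total dependency ratio: 40.5

0–14: 2 284 + 1 868 + 1 701 = 5 853
15–64: 2 924 + 2 525 + 2 742 + 2 823 + 2 800 + 3 316 + 3 749 + 3 396 + 2 423 + 3 419 = 30 117
65+: 1 810 + 4 536 = 6 346
Youth dependency ratio = 5 853 / 30 117 × 100 = 19.4
Old-age dependency ratio = 6 346 / 30 117 × 100 = 21.1
Total dependency ratio = (5 853 + 6 346) / 30 117 × 100 = 12 199 / 30 117 × 100 = 40.5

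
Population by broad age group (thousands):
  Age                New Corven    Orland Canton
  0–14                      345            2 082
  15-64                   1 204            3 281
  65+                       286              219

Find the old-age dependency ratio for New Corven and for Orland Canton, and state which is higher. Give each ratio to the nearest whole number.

New Corven: 286 / 1 204 × 100 = 24
Orland Canton: 219 / 3 281 × 100 = 7

New Corven: 24
Orland Canton: 7
Higher: New Corven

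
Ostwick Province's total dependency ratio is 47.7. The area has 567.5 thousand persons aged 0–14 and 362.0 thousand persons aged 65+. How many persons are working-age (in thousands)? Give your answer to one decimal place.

Working-age: 1,948.6

Total dependency ratio = (youth + elderly) / working-age × 100
47.7 = (567.5 + 362.0) / W × 100
⇒ 1,948.6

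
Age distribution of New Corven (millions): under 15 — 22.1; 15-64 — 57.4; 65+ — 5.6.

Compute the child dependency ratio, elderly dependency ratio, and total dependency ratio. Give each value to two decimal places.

Youth dependency ratio: 38.50
Old-age dependency ratio: 9.76
Total dependency ratio: 48.26

Youth dependency ratio = 22.1 / 57.4 × 100 = 38.50
Old-age dependency ratio = 5.6 / 57.4 × 100 = 9.76
Total dependency ratio = (22.1 + 5.6) / 57.4 × 100 = 27.7 / 57.4 × 100 = 48.26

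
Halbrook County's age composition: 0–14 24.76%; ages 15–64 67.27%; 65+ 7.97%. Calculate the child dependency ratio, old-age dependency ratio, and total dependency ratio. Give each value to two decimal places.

Youth dependency ratio: 36.81
Old-age dependency ratio: 11.85
Total dependency ratio: 48.65

Youth dependency ratio = 24.76 / 67.27 × 100 = 36.81
Old-age dependency ratio = 7.97 / 67.27 × 100 = 11.85
Total dependency ratio = (24.76 + 7.97) / 67.27 × 100 = 32.73 / 67.27 × 100 = 48.65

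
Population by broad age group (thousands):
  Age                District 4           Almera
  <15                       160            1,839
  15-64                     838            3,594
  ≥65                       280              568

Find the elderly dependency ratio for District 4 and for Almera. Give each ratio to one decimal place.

District 4: 280 / 838 × 100 = 33.4
Almera: 568 / 3,594 × 100 = 15.8

District 4: 33.4
Almera: 15.8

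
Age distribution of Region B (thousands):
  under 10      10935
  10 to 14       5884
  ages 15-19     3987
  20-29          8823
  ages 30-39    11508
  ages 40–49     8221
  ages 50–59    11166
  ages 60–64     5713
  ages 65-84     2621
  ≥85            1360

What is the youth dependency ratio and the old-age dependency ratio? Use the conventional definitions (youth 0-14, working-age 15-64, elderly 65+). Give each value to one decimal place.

Youth dependency ratio: 34.0
Old-age dependency ratio: 8.1

0–14: 10935 + 5884 = 16819
15–64: 3987 + 8823 + 11508 + 8221 + 11166 + 5713 = 49418
65+: 2621 + 1360 = 3981
Youth dependency ratio = 16819 / 49418 × 100 = 34.0
Old-age dependency ratio = 3981 / 49418 × 100 = 8.1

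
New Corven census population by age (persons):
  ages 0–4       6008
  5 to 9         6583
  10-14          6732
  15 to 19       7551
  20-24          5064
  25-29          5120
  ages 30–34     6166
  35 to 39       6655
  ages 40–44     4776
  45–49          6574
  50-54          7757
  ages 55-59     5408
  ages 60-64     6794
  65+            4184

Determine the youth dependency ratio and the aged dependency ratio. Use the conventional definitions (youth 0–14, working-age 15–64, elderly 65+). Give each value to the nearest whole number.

0–14: 6008 + 6583 + 6732 = 19323
15–64: 7551 + 5064 + 5120 + 6166 + 6655 + 4776 + 6574 + 7757 + 5408 + 6794 = 61865
65+: 4184
Youth dependency ratio = 19323 / 61865 × 100 = 31
Old-age dependency ratio = 4184 / 61865 × 100 = 7

Youth dependency ratio: 31
Old-age dependency ratio: 7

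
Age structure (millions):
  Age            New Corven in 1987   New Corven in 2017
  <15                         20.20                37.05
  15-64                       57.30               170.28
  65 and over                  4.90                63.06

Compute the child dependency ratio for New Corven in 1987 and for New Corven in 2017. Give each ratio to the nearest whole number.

New Corven in 1987: 35
New Corven in 2017: 22

New Corven in 1987: 20.20 / 57.30 × 100 = 35
New Corven in 2017: 37.05 / 170.28 × 100 = 22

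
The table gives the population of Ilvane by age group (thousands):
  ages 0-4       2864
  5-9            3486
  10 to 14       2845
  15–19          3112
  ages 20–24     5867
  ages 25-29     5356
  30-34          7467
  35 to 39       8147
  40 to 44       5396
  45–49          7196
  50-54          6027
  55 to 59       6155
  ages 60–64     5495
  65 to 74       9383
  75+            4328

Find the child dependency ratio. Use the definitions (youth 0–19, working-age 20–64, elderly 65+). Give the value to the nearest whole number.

Youth dependency ratio: 22

0–19: 2864 + 3486 + 2845 + 3112 = 12307
20–64: 5867 + 5356 + 7467 + 8147 + 5396 + 7196 + 6027 + 6155 + 5495 = 57106
65+: 9383 + 4328 = 13711
Youth dependency ratio = 12307 / 57106 × 100 = 22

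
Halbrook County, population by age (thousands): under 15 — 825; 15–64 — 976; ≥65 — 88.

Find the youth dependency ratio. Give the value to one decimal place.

Youth dependency ratio: 84.5

Youth dependency ratio = 825 / 976 × 100 = 84.5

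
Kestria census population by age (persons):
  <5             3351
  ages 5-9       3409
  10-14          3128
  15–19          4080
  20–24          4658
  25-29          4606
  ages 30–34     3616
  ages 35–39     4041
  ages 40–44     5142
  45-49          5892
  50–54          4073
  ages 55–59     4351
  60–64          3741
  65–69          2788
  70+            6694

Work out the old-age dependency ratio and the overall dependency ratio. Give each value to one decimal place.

0–14: 3351 + 3409 + 3128 = 9888
15–64: 4080 + 4658 + 4606 + 3616 + 4041 + 5142 + 5892 + 4073 + 4351 + 3741 = 44200
65+: 2788 + 6694 = 9482
Old-age dependency ratio = 9482 / 44200 × 100 = 21.5
Total dependency ratio = (9888 + 9482) / 44200 × 100 = 19370 / 44200 × 100 = 43.8

Old-age dependency ratio: 21.5
Total dependency ratio: 43.8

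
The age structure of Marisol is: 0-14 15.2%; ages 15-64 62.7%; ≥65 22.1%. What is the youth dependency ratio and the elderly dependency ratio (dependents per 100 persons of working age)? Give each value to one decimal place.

Youth dependency ratio = 15.2 / 62.7 × 100 = 24.2
Old-age dependency ratio = 22.1 / 62.7 × 100 = 35.2

Youth dependency ratio: 24.2
Old-age dependency ratio: 35.2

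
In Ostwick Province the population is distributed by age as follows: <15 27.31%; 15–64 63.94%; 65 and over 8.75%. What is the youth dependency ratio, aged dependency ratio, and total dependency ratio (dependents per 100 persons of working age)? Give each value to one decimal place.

Youth dependency ratio = 27.31 / 63.94 × 100 = 42.7
Old-age dependency ratio = 8.75 / 63.94 × 100 = 13.7
Total dependency ratio = (27.31 + 8.75) / 63.94 × 100 = 36.06 / 63.94 × 100 = 56.4

Youth dependency ratio: 42.7
Old-age dependency ratio: 13.7
Total dependency ratio: 56.4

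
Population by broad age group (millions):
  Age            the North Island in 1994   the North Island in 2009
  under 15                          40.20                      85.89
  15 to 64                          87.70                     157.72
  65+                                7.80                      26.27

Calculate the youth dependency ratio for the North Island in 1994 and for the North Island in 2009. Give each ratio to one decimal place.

the North Island in 1994: 40.20 / 87.70 × 100 = 45.8
the North Island in 2009: 85.89 / 157.72 × 100 = 54.5

the North Island in 1994: 45.8
the North Island in 2009: 54.5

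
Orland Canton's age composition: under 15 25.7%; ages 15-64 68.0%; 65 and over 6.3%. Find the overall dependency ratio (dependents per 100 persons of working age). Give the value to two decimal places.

Total dependency ratio = (25.7 + 6.3) / 68.0 × 100 = 32.0 / 68.0 × 100 = 47.06

Total dependency ratio: 47.06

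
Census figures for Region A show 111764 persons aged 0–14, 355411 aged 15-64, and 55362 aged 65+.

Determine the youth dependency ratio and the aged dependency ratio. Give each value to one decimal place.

Youth dependency ratio = 111764 / 355411 × 100 = 31.4
Old-age dependency ratio = 55362 / 355411 × 100 = 15.6

Youth dependency ratio: 31.4
Old-age dependency ratio: 15.6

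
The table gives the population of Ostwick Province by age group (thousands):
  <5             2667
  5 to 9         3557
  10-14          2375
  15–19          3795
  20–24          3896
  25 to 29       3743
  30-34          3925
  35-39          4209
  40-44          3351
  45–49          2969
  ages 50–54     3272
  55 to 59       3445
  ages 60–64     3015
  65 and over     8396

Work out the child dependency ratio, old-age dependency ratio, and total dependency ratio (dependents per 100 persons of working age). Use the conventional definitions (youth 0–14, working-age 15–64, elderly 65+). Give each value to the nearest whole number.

0–14: 2667 + 3557 + 2375 = 8599
15–64: 3795 + 3896 + 3743 + 3925 + 4209 + 3351 + 2969 + 3272 + 3445 + 3015 = 35620
65+: 8396
Youth dependency ratio = 8599 / 35620 × 100 = 24
Old-age dependency ratio = 8396 / 35620 × 100 = 24
Total dependency ratio = (8599 + 8396) / 35620 × 100 = 16995 / 35620 × 100 = 48

Youth dependency ratio: 24
Old-age dependency ratio: 24
Total dependency ratio: 48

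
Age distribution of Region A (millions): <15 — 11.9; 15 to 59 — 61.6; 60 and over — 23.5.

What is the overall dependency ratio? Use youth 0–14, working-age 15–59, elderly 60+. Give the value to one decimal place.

Total dependency ratio: 57.5

Total dependency ratio = (11.9 + 23.5) / 61.6 × 100 = 35.4 / 61.6 × 100 = 57.5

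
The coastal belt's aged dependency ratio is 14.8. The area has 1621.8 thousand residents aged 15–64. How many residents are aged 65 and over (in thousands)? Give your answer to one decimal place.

Aged 65 and over: 240.0

Old-age dependency ratio = elderly / working-age × 100
14.8 = E / 1621.8 × 100
⇒ 240.0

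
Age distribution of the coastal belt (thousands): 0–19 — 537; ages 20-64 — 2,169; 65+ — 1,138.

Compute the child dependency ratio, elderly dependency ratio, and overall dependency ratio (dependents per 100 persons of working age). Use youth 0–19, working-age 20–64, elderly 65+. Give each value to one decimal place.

Youth dependency ratio = 537 / 2,169 × 100 = 24.8
Old-age dependency ratio = 1,138 / 2,169 × 100 = 52.5
Total dependency ratio = (537 + 1,138) / 2,169 × 100 = 1,675 / 2,169 × 100 = 77.2

Youth dependency ratio: 24.8
Old-age dependency ratio: 52.5
Total dependency ratio: 77.2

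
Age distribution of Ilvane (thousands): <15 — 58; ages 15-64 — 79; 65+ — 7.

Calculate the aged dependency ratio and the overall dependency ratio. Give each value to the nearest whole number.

Old-age dependency ratio = 7 / 79 × 100 = 9
Total dependency ratio = (58 + 7) / 79 × 100 = 65 / 79 × 100 = 82

Old-age dependency ratio: 9
Total dependency ratio: 82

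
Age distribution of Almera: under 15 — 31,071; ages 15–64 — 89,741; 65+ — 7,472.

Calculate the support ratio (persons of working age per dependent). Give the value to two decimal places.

Support ratio = 89,741 / (31,071 + 7,472) = 89,741 / 38,543 = 2.33

Support ratio: 2.33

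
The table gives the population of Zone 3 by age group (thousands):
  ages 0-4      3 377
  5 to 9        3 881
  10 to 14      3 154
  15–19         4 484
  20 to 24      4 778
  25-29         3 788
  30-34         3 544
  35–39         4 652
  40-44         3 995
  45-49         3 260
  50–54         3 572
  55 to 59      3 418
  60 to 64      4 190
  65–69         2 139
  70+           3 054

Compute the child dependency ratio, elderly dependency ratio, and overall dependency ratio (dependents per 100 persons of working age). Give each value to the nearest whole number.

0–14: 3 377 + 3 881 + 3 154 = 10 412
15–64: 4 484 + 4 778 + 3 788 + 3 544 + 4 652 + 3 995 + 3 260 + 3 572 + 3 418 + 4 190 = 39 681
65+: 2 139 + 3 054 = 5 193
Youth dependency ratio = 10 412 / 39 681 × 100 = 26
Old-age dependency ratio = 5 193 / 39 681 × 100 = 13
Total dependency ratio = (10 412 + 5 193) / 39 681 × 100 = 15 605 / 39 681 × 100 = 39

Youth dependency ratio: 26
Old-age dependency ratio: 13
Total dependency ratio: 39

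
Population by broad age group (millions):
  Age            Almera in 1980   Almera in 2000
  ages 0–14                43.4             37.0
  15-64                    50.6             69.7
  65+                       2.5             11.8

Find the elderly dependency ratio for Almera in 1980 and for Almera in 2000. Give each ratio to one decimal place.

Almera in 1980: 2.5 / 50.6 × 100 = 4.9
Almera in 2000: 11.8 / 69.7 × 100 = 16.9

Almera in 1980: 4.9
Almera in 2000: 16.9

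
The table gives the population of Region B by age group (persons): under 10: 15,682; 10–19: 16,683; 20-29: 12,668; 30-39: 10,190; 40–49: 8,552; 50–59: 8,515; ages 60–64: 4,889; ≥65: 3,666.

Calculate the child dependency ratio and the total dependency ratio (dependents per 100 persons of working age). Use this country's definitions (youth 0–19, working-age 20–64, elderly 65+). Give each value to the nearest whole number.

Youth dependency ratio: 72
Total dependency ratio: 80

0–19: 15,682 + 16,683 = 32,365
20–64: 12,668 + 10,190 + 8,552 + 8,515 + 4,889 = 44,814
65+: 3,666
Youth dependency ratio = 32,365 / 44,814 × 100 = 72
Total dependency ratio = (32,365 + 3,666) / 44,814 × 100 = 36,031 / 44,814 × 100 = 80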